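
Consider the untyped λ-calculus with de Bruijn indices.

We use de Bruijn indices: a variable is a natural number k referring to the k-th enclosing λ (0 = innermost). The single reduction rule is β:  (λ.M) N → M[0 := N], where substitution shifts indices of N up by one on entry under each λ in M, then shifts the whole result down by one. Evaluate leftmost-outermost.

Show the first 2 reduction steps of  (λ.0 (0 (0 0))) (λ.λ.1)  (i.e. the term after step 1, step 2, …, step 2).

Answer: after 2 steps: λ.(λ.λ.1) ((λ.λ.1) (λ.λ.1))

Reduction:
  start: (λ.0 (0 (0 0))) (λ.λ.1)
  →1  (λ.λ.1) ((λ.λ.1) ((λ.λ.1) (λ.λ.1)))
  →2  λ.(λ.λ.1) ((λ.λ.1) (λ.λ.1))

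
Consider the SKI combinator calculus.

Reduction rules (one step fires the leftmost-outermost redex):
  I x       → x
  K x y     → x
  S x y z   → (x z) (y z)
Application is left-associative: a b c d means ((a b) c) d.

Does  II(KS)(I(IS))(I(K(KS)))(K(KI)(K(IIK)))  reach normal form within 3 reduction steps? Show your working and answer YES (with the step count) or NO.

  start: II(KS)(I(IS))(I(K(KS)))(K(KI)(K(IIK)))
  [1] I(KS)(I(IS))(I(K(KS)))(K(KI)(K(IIK)))
  [2] KS(I(IS))(I(K(KS)))(K(KI)(K(IIK)))
  [3] S(I(K(KS)))(K(KI)(K(IIK)))

Answer: NO — after 3 steps the term is S(I(K(KS)))(K(KI)(K(IIK))), not yet normal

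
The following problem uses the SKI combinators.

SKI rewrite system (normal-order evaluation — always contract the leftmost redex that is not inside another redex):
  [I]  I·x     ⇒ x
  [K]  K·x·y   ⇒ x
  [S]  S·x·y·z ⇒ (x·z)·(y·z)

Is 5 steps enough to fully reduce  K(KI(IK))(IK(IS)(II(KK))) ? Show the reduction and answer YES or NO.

Answer: YES — reaches normal form I in 2 ≤ 5 steps

Derivation:
  start: K(KI(IK))(IK(IS)(II(KK)))
  [1] KI(IK)
  [2] I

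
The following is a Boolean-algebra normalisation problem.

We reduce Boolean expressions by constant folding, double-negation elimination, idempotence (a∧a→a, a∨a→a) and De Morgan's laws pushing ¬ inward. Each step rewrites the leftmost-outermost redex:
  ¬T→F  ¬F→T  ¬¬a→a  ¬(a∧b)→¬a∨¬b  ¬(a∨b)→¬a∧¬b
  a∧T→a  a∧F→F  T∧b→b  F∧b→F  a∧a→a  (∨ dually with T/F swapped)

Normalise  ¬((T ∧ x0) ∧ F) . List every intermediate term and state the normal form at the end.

  start: ¬((T ∧ x0) ∧ F)
  [1] ¬(T ∧ x0) ∨ ¬F
  [2] (¬T ∨ ¬x0) ∨ ¬F
  [3] (F ∨ ¬x0) ∨ ¬F
  [4] ¬x0 ∨ ¬F
  [5] ¬x0 ∨ T
  [6] T

Answer: normal form = T  (in 6 steps)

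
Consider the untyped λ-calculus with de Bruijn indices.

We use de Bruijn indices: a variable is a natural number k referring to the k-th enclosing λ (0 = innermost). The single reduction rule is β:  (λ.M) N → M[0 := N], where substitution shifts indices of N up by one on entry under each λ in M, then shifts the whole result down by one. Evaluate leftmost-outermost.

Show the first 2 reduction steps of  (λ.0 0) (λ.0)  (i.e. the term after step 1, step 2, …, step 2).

  start: (λ.0 0) (λ.0)
  [1] (λ.0) (λ.0)
  [2] λ.0

Answer: after 2 steps: λ.0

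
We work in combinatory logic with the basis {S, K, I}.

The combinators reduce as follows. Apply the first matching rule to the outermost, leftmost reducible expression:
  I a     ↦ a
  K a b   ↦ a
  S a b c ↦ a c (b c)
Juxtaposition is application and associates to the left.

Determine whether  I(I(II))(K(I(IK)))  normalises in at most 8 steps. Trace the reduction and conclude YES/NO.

Answer: YES — reaches normal form KK in 6 ≤ 8 steps

Reduction:
  start: I(I(II))(K(I(IK)))
  step 1: I(II)(K(I(IK)))
  step 2: II(K(I(IK)))
  step 3: I(K(I(IK)))
  step 4: K(I(IK))
  step 5: K(IK)
  step 6: KK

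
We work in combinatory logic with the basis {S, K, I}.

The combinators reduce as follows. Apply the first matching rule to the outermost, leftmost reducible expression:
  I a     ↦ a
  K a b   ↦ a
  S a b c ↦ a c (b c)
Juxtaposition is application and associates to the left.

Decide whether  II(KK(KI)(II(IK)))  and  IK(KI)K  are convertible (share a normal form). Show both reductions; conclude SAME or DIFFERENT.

Answer: DIFFERENT — A ⇓ KK, B ⇓ KI

Derivation:
Term A:
  start: II(KK(KI)(II(IK)))
  [1] I(KK(KI)(II(IK)))
  [2] KK(KI)(II(IK))
  [3] K(II(IK))
  [4] K(I(IK))
  [5] K(IK)
  [6] KK

Term B:
  start: IK(KI)K
  [1] K(KI)K
  [2] KI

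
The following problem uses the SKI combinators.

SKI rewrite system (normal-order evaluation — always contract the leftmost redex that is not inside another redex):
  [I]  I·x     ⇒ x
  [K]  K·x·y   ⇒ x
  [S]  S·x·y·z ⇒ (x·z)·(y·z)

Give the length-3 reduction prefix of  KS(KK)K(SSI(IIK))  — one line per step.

  start: KS(KK)K(SSI(IIK))
  →1  SK(SSI(IIK))
  →2  SK(S(IIK)(I(IIK)))
  →3  SK(S(IK)(I(IIK)))

Answer: after 3 steps: SK(S(IK)(I(IIK)))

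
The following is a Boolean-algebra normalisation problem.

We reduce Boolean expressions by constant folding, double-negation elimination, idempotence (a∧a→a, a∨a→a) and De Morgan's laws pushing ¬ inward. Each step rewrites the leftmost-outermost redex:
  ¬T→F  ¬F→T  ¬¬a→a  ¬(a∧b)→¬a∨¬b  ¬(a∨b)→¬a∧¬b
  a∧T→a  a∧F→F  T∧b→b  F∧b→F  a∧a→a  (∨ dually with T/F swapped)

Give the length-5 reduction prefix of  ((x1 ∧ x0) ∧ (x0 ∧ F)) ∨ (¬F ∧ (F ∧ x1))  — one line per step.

Answer: after 5 steps: F ∧ x1

Reduction:
  start: ((x1 ∧ x0) ∧ (x0 ∧ F)) ∨ (¬F ∧ (F ∧ x1))
  step 1: ((x1 ∧ x0) ∧ F) ∨ (¬F ∧ (F ∧ x1))
  step 2: F ∨ (¬F ∧ (F ∧ x1))
  step 3: ¬F ∧ (F ∧ x1)
  step 4: T ∧ (F ∧ x1)
  step 5: F ∧ x1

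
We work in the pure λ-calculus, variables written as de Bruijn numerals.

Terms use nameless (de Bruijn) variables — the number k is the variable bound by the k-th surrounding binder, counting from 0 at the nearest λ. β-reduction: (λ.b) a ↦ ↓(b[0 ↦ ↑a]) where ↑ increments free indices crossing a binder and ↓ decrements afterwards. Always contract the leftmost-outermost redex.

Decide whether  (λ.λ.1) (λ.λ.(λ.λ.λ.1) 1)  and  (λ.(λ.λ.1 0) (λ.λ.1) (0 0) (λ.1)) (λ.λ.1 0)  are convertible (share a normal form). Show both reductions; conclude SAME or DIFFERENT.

Answer: DIFFERENT — A ⇓ λ.λ.λ.λ.λ.1, B ⇓ λ.λ.1 0

Reduction:
Term A:
  start: (λ.λ.1) (λ.λ.(λ.λ.λ.1) 1)
  step 1: λ.λ.λ.(λ.λ.λ.1) 1
  step 2: λ.λ.λ.λ.λ.1

Term B:
  start: (λ.(λ.λ.1 0) (λ.λ.1) (0 0) (λ.1)) (λ.λ.1 0)
  step 1: (λ.λ.1 0) (λ.λ.1) ((λ.λ.1 0) (λ.λ.1 0)) (λ.λ.λ.1 0)
  step 2: (λ.(λ.λ.1) 0) ((λ.λ.1 0) (λ.λ.1 0)) (λ.λ.λ.1 0)
  step 3: (λ.λ.1) ((λ.λ.1 0) (λ.λ.1 0)) (λ.λ.λ.1 0)
  step 4: (λ.(λ.λ.1 0) (λ.λ.1 0)) (λ.λ.λ.1 0)
  step 5: (λ.λ.1 0) (λ.λ.1 0)
  step 6: λ.(λ.λ.1 0) 0
  step 7: λ.λ.1 0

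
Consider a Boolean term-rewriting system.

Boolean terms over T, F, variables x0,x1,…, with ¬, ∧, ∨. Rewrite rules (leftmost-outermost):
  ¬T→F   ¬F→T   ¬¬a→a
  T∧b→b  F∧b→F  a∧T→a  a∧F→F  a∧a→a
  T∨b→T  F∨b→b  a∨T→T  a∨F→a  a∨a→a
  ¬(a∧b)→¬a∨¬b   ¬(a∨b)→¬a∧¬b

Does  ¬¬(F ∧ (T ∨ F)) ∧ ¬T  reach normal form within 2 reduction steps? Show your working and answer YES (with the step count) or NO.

Answer: NO — after 2 steps the term is F ∧ ¬T, not yet normal

Working:
  start: ¬¬(F ∧ (T ∨ F)) ∧ ¬T
  step 1: (F ∧ (T ∨ F)) ∧ ¬T
  step 2: F ∧ ¬T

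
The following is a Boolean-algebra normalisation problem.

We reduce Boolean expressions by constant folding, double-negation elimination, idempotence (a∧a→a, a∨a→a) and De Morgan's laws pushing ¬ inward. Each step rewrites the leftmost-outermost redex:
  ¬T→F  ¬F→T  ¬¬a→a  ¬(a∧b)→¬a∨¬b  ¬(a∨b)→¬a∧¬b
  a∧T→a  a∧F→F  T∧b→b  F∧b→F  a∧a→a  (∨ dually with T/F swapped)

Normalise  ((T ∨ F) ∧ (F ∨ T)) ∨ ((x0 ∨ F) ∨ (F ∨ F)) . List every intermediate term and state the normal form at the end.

Answer: normal form = T  (in 4 steps)

Derivation:
  start: ((T ∨ F) ∧ (F ∨ T)) ∨ ((x0 ∨ F) ∨ (F ∨ F))
  step 1: (T ∧ (F ∨ T)) ∨ ((x0 ∨ F) ∨ (F ∨ F))
  step 2: (F ∨ T) ∨ ((x0 ∨ F) ∨ (F ∨ F))
  step 3: T ∨ ((x0 ∨ F) ∨ (F ∨ F))
  step 4: T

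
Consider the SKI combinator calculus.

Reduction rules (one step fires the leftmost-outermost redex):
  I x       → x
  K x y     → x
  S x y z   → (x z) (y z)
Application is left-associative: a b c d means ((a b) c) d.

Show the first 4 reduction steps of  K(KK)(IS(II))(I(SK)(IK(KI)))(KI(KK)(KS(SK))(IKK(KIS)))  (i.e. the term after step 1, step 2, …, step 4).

Answer: after 4 steps: K(KS(SK)(IKK(KIS)))

Reduction:
  start: K(KK)(IS(II))(I(SK)(IK(KI)))(KI(KK)(KS(SK))(IKK(KIS)))
  step 1: KK(I(SK)(IK(KI)))(KI(KK)(KS(SK))(IKK(KIS)))
  step 2: K(KI(KK)(KS(SK))(IKK(KIS)))
  step 3: K(I(KS(SK))(IKK(KIS)))
  step 4: K(KS(SK)(IKK(KIS)))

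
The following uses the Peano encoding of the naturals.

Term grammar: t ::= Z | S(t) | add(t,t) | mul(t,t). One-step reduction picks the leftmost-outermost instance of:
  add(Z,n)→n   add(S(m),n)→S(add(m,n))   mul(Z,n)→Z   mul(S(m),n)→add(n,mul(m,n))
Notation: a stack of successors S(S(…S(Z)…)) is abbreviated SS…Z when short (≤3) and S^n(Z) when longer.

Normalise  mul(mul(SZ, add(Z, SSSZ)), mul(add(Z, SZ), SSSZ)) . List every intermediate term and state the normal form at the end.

Answer: normal form = S^9(Z)  (in 44 steps)

Reduction:
  start: mul(mul(SZ, add(Z, SSSZ)), mul(add(Z, SZ), SSSZ))
  step 1: mul(add(add(Z, SSSZ), mul(Z, add(Z, SSSZ))), mul(add(Z, SZ), SSSZ))
  step 2: mul(add(SSSZ, mul(Z, add(Z, SSSZ))), mul(add(Z, SZ), SSSZ))
  step 3: mul(S(add(SSZ, mul(Z, add(Z, SSSZ)))), mul(add(Z, SZ), SSSZ))
  step 4: add(mul(add(Z, SZ), SSSZ), mul(add(SSZ, mul(Z, add(Z, SSSZ))), mul(add(Z, SZ), SSSZ)))
  step 5: add(mul(SZ, SSSZ), mul(add(SSZ, mul(Z, add(Z, SSSZ))), mul(add(Z, SZ), SSSZ)))
  step 6: add(add(SSSZ, mul(Z, SSSZ)), mul(add(SSZ, mul(Z, add(Z, SSSZ))), mul(add(Z, SZ), SSSZ)))
  step 7: add(S(add(SSZ, mul(Z, SSSZ))), mul(add(SSZ, mul(Z, add(Z, SSSZ))), mul(add(Z, SZ), SSSZ)))
  step 8: S(add(add(SSZ, mul(Z, SSSZ)), mul(add(SSZ, mul(Z, add(Z, SSSZ))), mul(add(Z, SZ), SSSZ))))
  step 9: S(add(S(add(SZ, mul(Z, SSSZ))), mul(add(SSZ, mul(Z, add(Z, SSSZ))), mul(add(Z, SZ), SSSZ))))
  step 10: S(S(add(add(SZ, mul(Z, SSSZ)), mul(add(SSZ, mul(Z, add(Z, SSSZ))), mul(add(Z, SZ), SSSZ)))))
  step 11: S(S(add(S(add(Z, mul(Z, SSSZ))), mul(add(SSZ, mul(Z, add(Z, SSSZ))), mul(add(Z, SZ), SSSZ)))))
  step 12: S(S(S(add(add(Z, mul(Z, SSSZ)), mul(add(SSZ, mul(Z, add(Z, SSSZ))), mul(add(Z, SZ), SSSZ))))))
  step 13: S(S(S(add(mul(Z, SSSZ), mul(add(SSZ, mul(Z, add(Z, SSSZ))), mul(add(Z, SZ), SSSZ))))))
  step 14: S(S(S(add(Z, mul(add(SSZ, mul(Z, add(Z, SSSZ))), mul(add(Z, SZ), SSSZ))))))
  step 15: S(S(S(mul(add(SSZ, mul(Z, add(Z, SSSZ))), mul(add(Z, SZ), SSSZ)))))
  step 16: S(S(S(mul(S(add(SZ, mul(Z, add(Z, SSSZ)))), mul(add(Z, SZ), SSSZ)))))
  step 17: S(S(S(add(mul(add(Z, SZ), SSSZ), mul(add(SZ, mul(Z, add(Z, SSSZ))), mul(add(Z, SZ), SSSZ))))))
  step 18: S(S(S(add(mul(SZ, SSSZ), mul(add(SZ, mul(Z, add(Z, SSSZ))), mul(add(Z, SZ), SSSZ))))))
  step 19: S(S(S(add(add(SSSZ, mul(Z, SSSZ)), mul(add(SZ, mul(Z, add(Z, SSSZ))), mul(add(Z, SZ), SSSZ))))))
  step 20: S(S(S(add(S(add(SSZ, mul(Z, SSSZ))), mul(add(SZ, mul(Z, add(Z, SSSZ))), mul(add(Z, SZ), SSSZ))))))
  step 21: S(S(S(S(add(add(SSZ, mul(Z, SSSZ)), mul(add(SZ, mul(Z, add(Z, SSSZ))), mul(add(Z, SZ), SSSZ)))))))
  step 22: S(S(S(S(add(S(add(SZ, mul(Z, SSSZ))), mul(add(SZ, mul(Z, add(Z, SSSZ))), mul(add(Z, SZ), SSSZ)))))))
  step 23: S(S(S(S(S(add(add(SZ, mul(Z, SSSZ)), mul(add(SZ, mul(Z, add(Z, SSSZ))), mul(add(Z, SZ), SSSZ))))))))
  step 24: S(S(S(S(S(add(S(add(Z, mul(Z, SSSZ))), mul(add(SZ, mul(Z, add(Z, SSSZ))), mul(add(Z, SZ), SSSZ))))))))
  step 25: S(S(S(S(S(S(add(add(Z, mul(Z, SSSZ)), mul(add(SZ, mul(Z, add(Z, SSSZ))), mul(add(Z, SZ), SSSZ)))))))))
  step 26: S(S(S(S(S(S(add(mul(Z, SSSZ), mul(add(SZ, mul(Z, add(Z, SSSZ))), mul(add(Z, SZ), SSSZ)))))))))
  step 27: S(S(S(S(S(S(add(Z, mul(add(SZ, mul(Z, add(Z, SSSZ))), mul(add(Z, SZ), SSSZ)))))))))
  step 28: S(S(S(S(S(S(mul(add(SZ, mul(Z, add(Z, SSSZ))), mul(add(Z, SZ), SSSZ))))))))
  step 29: S(S(S(S(S(S(mul(S(add(Z, mul(Z, add(Z, SSSZ)))), mul(add(Z, SZ), SSSZ))))))))
  step 30: S(S(S(S(S(S(add(mul(add(Z, SZ), SSSZ), mul(add(Z, mul(Z, add(Z, SSSZ))), mul(add(Z, SZ), SSSZ)))))))))
  step 31: S(S(S(S(S(S(add(mul(SZ, SSSZ), mul(add(Z, mul(Z, add(Z, SSSZ))), mul(add(Z, SZ), SSSZ)))))))))
  step 32: S(S(S(S(S(S(add(add(SSSZ, mul(Z, SSSZ)), mul(add(Z, mul(Z, add(Z, SSSZ))), mul(add(Z, SZ), SSSZ)))))))))
  step 33: S(S(S(S(S(S(add(S(add(SSZ, mul(Z, SSSZ))), mul(add(Z, mul(Z, add(Z, SSSZ))), mul(add(Z, SZ), SSSZ)))))))))
  step 34: S(S(S(S(S(S(S(add(add(SSZ, mul(Z, SSSZ)), mul(add(Z, mul(Z, add(Z, SSSZ))), mul(add(Z, SZ), SSSZ))))))))))
  step 35: S(S(S(S(S(S(S(add(S(add(SZ, mul(Z, SSSZ))), mul(add(Z, mul(Z, add(Z, SSSZ))), mul(add(Z, SZ), SSSZ))))))))))
  step 36: S(S(S(S(S(S(S(S(add(add(SZ, mul(Z, SSSZ)), mul(add(Z, mul(Z, add(Z, SSSZ))), mul(add(Z, SZ), SSSZ)))))))))))
  step 37: S(S(S(S(S(S(S(S(add(S(add(Z, mul(Z, SSSZ))), mul(add(Z, mul(Z, add(Z, SSSZ))), mul(add(Z, SZ), SSSZ)))))))))))
  step 38: S(S(S(S(S(S(S(S(S(add(add(Z, mul(Z, SSSZ)), mul(add(Z, mul(Z, add(Z, SSSZ))), mul(add(Z, SZ), SSSZ))))))))))))
  step 39: S(S(S(S(S(S(S(S(S(add(mul(Z, SSSZ), mul(add(Z, mul(Z, add(Z, SSSZ))), mul(add(Z, SZ), SSSZ))))))))))))
  step 40: S(S(S(S(S(S(S(S(S(add(Z, mul(add(Z, mul(Z, add(Z, SSSZ))), mul(add(Z, SZ), SSSZ))))))))))))
  step 41: S(S(S(S(S(S(S(S(S(mul(add(Z, mul(Z, add(Z, SSSZ))), mul(add(Z, SZ), SSSZ)))))))))))
  step 42: S(S(S(S(S(S(S(S(S(mul(mul(Z, add(Z, SSSZ)), mul(add(Z, SZ), SSSZ)))))))))))
  step 43: S(S(S(S(S(S(S(S(S(mul(Z, mul(add(Z, SZ), SSSZ)))))))))))
  step 44: S^9(Z)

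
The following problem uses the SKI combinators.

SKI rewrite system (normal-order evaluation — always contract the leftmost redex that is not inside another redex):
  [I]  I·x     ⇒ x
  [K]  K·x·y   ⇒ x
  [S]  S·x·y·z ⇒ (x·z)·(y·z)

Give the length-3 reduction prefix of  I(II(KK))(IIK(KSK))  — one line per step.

  start: I(II(KK))(IIK(KSK))
  →1  II(KK)(IIK(KSK))
  →2  I(KK)(IIK(KSK))
  →3  KK(IIK(KSK))

Answer: after 3 steps: KK(IIK(KSK))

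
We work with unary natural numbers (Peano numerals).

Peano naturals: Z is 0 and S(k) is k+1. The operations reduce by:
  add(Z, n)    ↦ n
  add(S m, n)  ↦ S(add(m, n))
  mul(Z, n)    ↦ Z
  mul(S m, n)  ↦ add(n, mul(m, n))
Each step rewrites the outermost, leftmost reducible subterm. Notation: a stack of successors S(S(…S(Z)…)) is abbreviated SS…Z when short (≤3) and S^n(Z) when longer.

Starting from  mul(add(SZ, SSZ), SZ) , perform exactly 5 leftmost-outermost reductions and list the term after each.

Answer: after 5 steps: S(mul(SSZ, SZ))

Reduction:
  start: mul(add(SZ, SSZ), SZ)
  →1  mul(S(add(Z, SSZ)), SZ)
  →2  add(SZ, mul(add(Z, SSZ), SZ))
  →3  S(add(Z, mul(add(Z, SSZ), SZ)))
  →4  S(mul(add(Z, SSZ), SZ))
  →5  S(mul(SSZ, SZ))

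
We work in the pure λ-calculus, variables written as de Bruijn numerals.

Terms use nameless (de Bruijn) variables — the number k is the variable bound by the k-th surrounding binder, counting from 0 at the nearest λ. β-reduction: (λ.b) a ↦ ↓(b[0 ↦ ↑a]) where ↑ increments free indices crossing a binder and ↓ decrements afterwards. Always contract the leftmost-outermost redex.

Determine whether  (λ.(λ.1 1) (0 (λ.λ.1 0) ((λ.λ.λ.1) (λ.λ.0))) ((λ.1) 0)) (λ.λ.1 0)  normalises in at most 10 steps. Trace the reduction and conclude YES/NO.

  start: (λ.(λ.1 1) (0 (λ.λ.1 0) ((λ.λ.λ.1) (λ.λ.0))) ((λ.1) 0)) (λ.λ.1 0)
  →1  (λ.(λ.λ.1 0) (λ.λ.1 0)) ((λ.λ.1 0) (λ.λ.1 0) ((λ.λ.λ.1) (λ.λ.0))) ((λ.λ.λ.1 0) (λ.λ.1 0))
  →2  (λ.λ.1 0) (λ.λ.1 0) ((λ.λ.λ.1 0) (λ.λ.1 0))
  →3  (λ.(λ.λ.1 0) 0) ((λ.λ.λ.1 0) (λ.λ.1 0))
  →4  (λ.λ.1 0) ((λ.λ.λ.1 0) (λ.λ.1 0))
  →5  λ.(λ.λ.λ.1 0) (λ.λ.1 0) 0
  →6  λ.(λ.λ.1 0) 0
  →7  λ.λ.1 0

Answer: YES — reaches normal form λ.λ.1 0 in 7 ≤ 10 steps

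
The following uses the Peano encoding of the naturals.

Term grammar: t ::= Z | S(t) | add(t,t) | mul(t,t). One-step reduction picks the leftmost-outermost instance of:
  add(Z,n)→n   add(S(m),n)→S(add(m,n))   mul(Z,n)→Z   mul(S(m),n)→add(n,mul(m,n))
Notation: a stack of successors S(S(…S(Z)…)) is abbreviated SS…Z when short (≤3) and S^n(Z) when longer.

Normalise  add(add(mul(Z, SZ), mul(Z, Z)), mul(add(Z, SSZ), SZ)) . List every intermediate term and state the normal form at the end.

  start: add(add(mul(Z, SZ), mul(Z, Z)), mul(add(Z, SSZ), SZ))
  step 1: add(add(Z, mul(Z, Z)), mul(add(Z, SSZ), SZ))
  step 2: add(mul(Z, Z), mul(add(Z, SSZ), SZ))
  step 3: add(Z, mul(add(Z, SSZ), SZ))
  step 4: mul(add(Z, SSZ), SZ)
  step 5: mul(SSZ, SZ)
  step 6: add(SZ, mul(SZ, SZ))
  step 7: S(add(Z, mul(SZ, SZ)))
  step 8: S(mul(SZ, SZ))
  step 9: S(add(SZ, mul(Z, SZ)))
  step 10: S(S(add(Z, mul(Z, SZ))))
  step 11: S(S(mul(Z, SZ)))
  step 12: SSZ

Answer: normal form = SSZ  (in 12 steps)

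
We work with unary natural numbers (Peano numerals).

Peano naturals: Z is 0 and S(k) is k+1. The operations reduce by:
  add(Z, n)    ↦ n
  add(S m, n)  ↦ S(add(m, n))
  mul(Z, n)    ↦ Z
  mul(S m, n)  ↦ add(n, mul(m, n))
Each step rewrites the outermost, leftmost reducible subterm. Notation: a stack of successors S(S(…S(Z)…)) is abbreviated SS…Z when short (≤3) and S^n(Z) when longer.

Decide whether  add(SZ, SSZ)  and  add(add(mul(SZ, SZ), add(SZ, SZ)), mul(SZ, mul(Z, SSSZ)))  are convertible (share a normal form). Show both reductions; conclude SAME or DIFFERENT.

Answer: SAME — A ⇓ SSSZ, B ⇓ SSSZ

Reduction:
Term A:
  start: add(SZ, SSZ)
  →1  S(add(Z, SSZ))
  →2  SSSZ

Term B:
  start: add(add(mul(SZ, SZ), add(SZ, SZ)), mul(SZ, mul(Z, SSSZ)))
  →1  add(add(add(SZ, mul(Z, SZ)), add(SZ, SZ)), mul(SZ, mul(Z, SSSZ)))
  →2  add(add(S(add(Z, mul(Z, SZ))), add(SZ, SZ)), mul(SZ, mul(Z, SSSZ)))
  →3  add(S(add(add(Z, mul(Z, SZ)), add(SZ, SZ))), mul(SZ, mul(Z, SSSZ)))
  →4  S(add(add(add(Z, mul(Z, SZ)), add(SZ, SZ)), mul(SZ, mul(Z, SSSZ))))
  →5  S(add(add(mul(Z, SZ), add(SZ, SZ)), mul(SZ, mul(Z, SSSZ))))
  →6  S(add(add(Z, add(SZ, SZ)), mul(SZ, mul(Z, SSSZ))))
  →7  S(add(add(SZ, SZ), mul(SZ, mul(Z, SSSZ))))
  →8  S(add(S(add(Z, SZ)), mul(SZ, mul(Z, SSSZ))))
  →9  S(S(add(add(Z, SZ), mul(SZ, mul(Z, SSSZ)))))
  →10  S(S(add(SZ, mul(SZ, mul(Z, SSSZ)))))
  →11  S(S(S(add(Z, mul(SZ, mul(Z, SSSZ))))))
  →12  S(S(S(mul(SZ, mul(Z, SSSZ)))))
  →13  S(S(S(add(mul(Z, SSSZ), mul(Z, mul(Z, SSSZ))))))
  →14  S(S(S(add(Z, mul(Z, mul(Z, SSSZ))))))
  →15  S(S(S(mul(Z, mul(Z, SSSZ)))))
  →16  SSSZ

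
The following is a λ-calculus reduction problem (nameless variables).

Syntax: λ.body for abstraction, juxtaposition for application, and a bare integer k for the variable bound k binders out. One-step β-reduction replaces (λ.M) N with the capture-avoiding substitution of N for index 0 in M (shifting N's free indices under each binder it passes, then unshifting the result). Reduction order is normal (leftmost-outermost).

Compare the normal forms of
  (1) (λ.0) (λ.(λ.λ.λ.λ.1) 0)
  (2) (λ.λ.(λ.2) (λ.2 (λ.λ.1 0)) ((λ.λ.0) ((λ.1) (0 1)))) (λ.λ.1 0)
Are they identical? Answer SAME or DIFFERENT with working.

Term A:
  start: (λ.0) (λ.(λ.λ.λ.λ.1) 0)
  [1] λ.(λ.λ.λ.λ.1) 0
  [2] λ.λ.λ.λ.1

Term B:
  start: (λ.λ.(λ.2) (λ.2 (λ.λ.1 0)) ((λ.λ.0) ((λ.1) (0 1)))) (λ.λ.1 0)
  [1] λ.(λ.λ.λ.1 0) (λ.(λ.λ.1 0) (λ.λ.1 0)) ((λ.λ.0) ((λ.1) (0 (λ.λ.1 0))))
  [2] λ.(λ.λ.1 0) ((λ.λ.0) ((λ.1) (0 (λ.λ.1 0))))
  [3] λ.λ.(λ.λ.0) ((λ.2) (1 (λ.λ.1 0))) 0
  [4] λ.λ.(λ.0) 0
  [5] λ.λ.0

Answer: DIFFERENT — A ⇓ λ.λ.λ.λ.1, B ⇓ λ.λ.0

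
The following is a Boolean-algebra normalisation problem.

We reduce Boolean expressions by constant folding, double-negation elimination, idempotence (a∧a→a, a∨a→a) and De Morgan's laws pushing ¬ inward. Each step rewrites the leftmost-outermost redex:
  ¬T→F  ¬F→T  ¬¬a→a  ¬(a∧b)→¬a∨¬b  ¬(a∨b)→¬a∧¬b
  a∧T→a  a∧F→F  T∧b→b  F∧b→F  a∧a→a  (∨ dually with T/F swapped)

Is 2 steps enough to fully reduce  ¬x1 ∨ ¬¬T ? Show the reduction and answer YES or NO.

  start: ¬x1 ∨ ¬¬T
  →1  ¬x1 ∨ T
  →2  T

Answer: YES — reaches normal form T in 2 ≤ 2 steps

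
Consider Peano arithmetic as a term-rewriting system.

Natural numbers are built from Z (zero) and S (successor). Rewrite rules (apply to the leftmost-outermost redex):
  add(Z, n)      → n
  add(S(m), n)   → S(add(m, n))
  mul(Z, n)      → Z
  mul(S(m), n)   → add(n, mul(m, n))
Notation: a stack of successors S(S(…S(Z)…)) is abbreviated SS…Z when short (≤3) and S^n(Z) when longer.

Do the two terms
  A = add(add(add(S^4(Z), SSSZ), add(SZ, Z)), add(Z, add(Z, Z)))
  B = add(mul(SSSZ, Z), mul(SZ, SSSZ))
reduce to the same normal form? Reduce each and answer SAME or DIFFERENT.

Answer: DIFFERENT — A ⇓ S^8(Z), B ⇓ SSSZ

Working:
Term A:
  start: add(add(add(S^4(Z), SSSZ), add(SZ, Z)), add(Z, add(Z, Z)))
  step 1: add(add(S(add(SSSZ, SSSZ)), add(SZ, Z)), add(Z, add(Z, Z)))
  step 2: add(S(add(add(SSSZ, SSSZ), add(SZ, Z))), add(Z, add(Z, Z)))
  step 3: S(add(add(add(SSSZ, SSSZ), add(SZ, Z)), add(Z, add(Z, Z))))
  step 4: S(add(add(S(add(SSZ, SSSZ)), add(SZ, Z)), add(Z, add(Z, Z))))
  step 5: S(add(S(add(add(SSZ, SSSZ), add(SZ, Z))), add(Z, add(Z, Z))))
  step 6: S(S(add(add(add(SSZ, SSSZ), add(SZ, Z)), add(Z, add(Z, Z)))))
  step 7: S(S(add(add(S(add(SZ, SSSZ)), add(SZ, Z)), add(Z, add(Z, Z)))))
  step 8: S(S(add(S(add(add(SZ, SSSZ), add(SZ, Z))), add(Z, add(Z, Z)))))
  step 9: S(S(S(add(add(add(SZ, SSSZ), add(SZ, Z)), add(Z, add(Z, Z))))))
  step 10: S(S(S(add(add(S(add(Z, SSSZ)), add(SZ, Z)), add(Z, add(Z, Z))))))
  step 11: S(S(S(add(S(add(add(Z, SSSZ), add(SZ, Z))), add(Z, add(Z, Z))))))
  step 12: S(S(S(S(add(add(add(Z, SSSZ), add(SZ, Z)), add(Z, add(Z, Z)))))))
  step 13: S(S(S(S(add(add(SSSZ, add(SZ, Z)), add(Z, add(Z, Z)))))))
  step 14: S(S(S(S(add(S(add(SSZ, add(SZ, Z))), add(Z, add(Z, Z)))))))
  step 15: S(S(S(S(S(add(add(SSZ, add(SZ, Z)), add(Z, add(Z, Z))))))))
  step 16: S(S(S(S(S(add(S(add(SZ, add(SZ, Z))), add(Z, add(Z, Z))))))))
  step 17: S(S(S(S(S(S(add(add(SZ, add(SZ, Z)), add(Z, add(Z, Z)))))))))
  step 18: S(S(S(S(S(S(add(S(add(Z, add(SZ, Z))), add(Z, add(Z, Z)))))))))
  step 19: S(S(S(S(S(S(S(add(add(Z, add(SZ, Z)), add(Z, add(Z, Z))))))))))
  step 20: S(S(S(S(S(S(S(add(add(SZ, Z), add(Z, add(Z, Z))))))))))
  step 21: S(S(S(S(S(S(S(add(S(add(Z, Z)), add(Z, add(Z, Z))))))))))
  step 22: S(S(S(S(S(S(S(S(add(add(Z, Z), add(Z, add(Z, Z)))))))))))
  step 23: S(S(S(S(S(S(S(S(add(Z, add(Z, add(Z, Z)))))))))))
  step 24: S(S(S(S(S(S(S(S(add(Z, add(Z, Z))))))))))
  step 25: S(S(S(S(S(S(S(S(add(Z, Z)))))))))
  step 26: S^8(Z)

Term B:
  start: add(mul(SSSZ, Z), mul(SZ, SSSZ))
  step 1: add(add(Z, mul(SSZ, Z)), mul(SZ, SSSZ))
  step 2: add(mul(SSZ, Z), mul(SZ, SSSZ))
  step 3: add(add(Z, mul(SZ, Z)), mul(SZ, SSSZ))
  step 4: add(mul(SZ, Z), mul(SZ, SSSZ))
  step 5: add(add(Z, mul(Z, Z)), mul(SZ, SSSZ))
  step 6: add(mul(Z, Z), mul(SZ, SSSZ))
  step 7: add(Z, mul(SZ, SSSZ))
  step 8: mul(SZ, SSSZ)
  step 9: add(SSSZ, mul(Z, SSSZ))
  step 10: S(add(SSZ, mul(Z, SSSZ)))
  step 11: S(S(add(SZ, mul(Z, SSSZ))))
  step 12: S(S(S(add(Z, mul(Z, SSSZ)))))
  step 13: S(S(S(mul(Z, SSSZ))))
  step 14: SSSZ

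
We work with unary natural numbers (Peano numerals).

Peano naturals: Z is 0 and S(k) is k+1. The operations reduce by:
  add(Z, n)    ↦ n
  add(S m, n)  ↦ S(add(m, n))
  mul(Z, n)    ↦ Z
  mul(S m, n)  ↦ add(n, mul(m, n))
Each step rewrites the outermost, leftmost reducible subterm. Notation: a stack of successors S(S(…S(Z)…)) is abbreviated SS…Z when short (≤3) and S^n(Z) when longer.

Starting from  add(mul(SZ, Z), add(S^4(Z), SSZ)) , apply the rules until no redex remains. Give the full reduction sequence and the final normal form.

Answer: normal form = S^6(Z)  (in 9 steps)

Reduction:
  start: add(mul(SZ, Z), add(S^4(Z), SSZ))
  step 1: add(add(Z, mul(Z, Z)), add(S^4(Z), SSZ))
  step 2: add(mul(Z, Z), add(S^4(Z), SSZ))
  step 3: add(Z, add(S^4(Z), SSZ))
  step 4: add(S^4(Z), SSZ)
  step 5: S(add(SSSZ, SSZ))
  step 6: S(S(add(SSZ, SSZ)))
  step 7: S(S(S(add(SZ, SSZ))))
  step 8: S(S(S(S(add(Z, SSZ)))))
  step 9: S^6(Z)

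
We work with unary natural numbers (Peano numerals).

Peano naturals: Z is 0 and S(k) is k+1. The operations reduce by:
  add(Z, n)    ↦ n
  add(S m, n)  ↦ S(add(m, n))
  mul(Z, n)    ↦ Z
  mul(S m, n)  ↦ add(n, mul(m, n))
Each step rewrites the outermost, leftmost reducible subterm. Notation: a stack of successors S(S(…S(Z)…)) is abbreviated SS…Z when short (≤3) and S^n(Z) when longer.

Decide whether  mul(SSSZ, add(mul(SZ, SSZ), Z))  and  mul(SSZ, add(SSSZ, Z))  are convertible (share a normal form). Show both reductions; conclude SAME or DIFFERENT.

Term A:
  start: mul(SSSZ, add(mul(SZ, SSZ), Z))
  →1  add(add(mul(SZ, SSZ), Z), mul(SSZ, add(mul(SZ, SSZ), Z)))
  →2  add(add(add(SSZ, mul(Z, SSZ)), Z), mul(SSZ, add(mul(SZ, SSZ), Z)))
  →3  add(add(S(add(SZ, mul(Z, SSZ))), Z), mul(SSZ, add(mul(SZ, SSZ), Z)))
  →4  add(S(add(add(SZ, mul(Z, SSZ)), Z)), mul(SSZ, add(mul(SZ, SSZ), Z)))
  →5  S(add(add(add(SZ, mul(Z, SSZ)), Z), mul(SSZ, add(mul(SZ, SSZ), Z))))
  →6  S(add(add(S(add(Z, mul(Z, SSZ))), Z), mul(SSZ, add(mul(SZ, SSZ), Z))))
  →7  S(add(S(add(add(Z, mul(Z, SSZ)), Z)), mul(SSZ, add(mul(SZ, SSZ), Z))))
  →8  S(S(add(add(add(Z, mul(Z, SSZ)), Z), mul(SSZ, add(mul(SZ, SSZ), Z)))))
  →9  S(S(add(add(mul(Z, SSZ), Z), mul(SSZ, add(mul(SZ, SSZ), Z)))))
  →10  S(S(add(add(Z, Z), mul(SSZ, add(mul(SZ, SSZ), Z)))))
  →11  S(S(add(Z, mul(SSZ, add(mul(SZ, SSZ), Z)))))
  →12  S(S(mul(SSZ, add(mul(SZ, SSZ), Z))))
  →13  S(S(add(add(mul(SZ, SSZ), Z), mul(SZ, add(mul(SZ, SSZ), Z)))))
  →14  S(S(add(add(add(SSZ, mul(Z, SSZ)), Z), mul(SZ, add(mul(SZ, SSZ), Z)))))
  →15  S(S(add(add(S(add(SZ, mul(Z, SSZ))), Z), mul(SZ, add(mul(SZ, SSZ), Z)))))
  →16  S(S(add(S(add(add(SZ, mul(Z, SSZ)), Z)), mul(SZ, add(mul(SZ, SSZ), Z)))))
  →17  S(S(S(add(add(add(SZ, mul(Z, SSZ)), Z), mul(SZ, add(mul(SZ, SSZ), Z))))))
  →18  S(S(S(add(add(S(add(Z, mul(Z, SSZ))), Z), mul(SZ, add(mul(SZ, SSZ), Z))))))
  →19  S(S(S(add(S(add(add(Z, mul(Z, SSZ)), Z)), mul(SZ, add(mul(SZ, SSZ), Z))))))
  →20  S(S(S(S(add(add(add(Z, mul(Z, SSZ)), Z), mul(SZ, add(mul(SZ, SSZ), Z)))))))
  →21  S(S(S(S(add(add(mul(Z, SSZ), Z), mul(SZ, add(mul(SZ, SSZ), Z)))))))
  →22  S(S(S(S(add(add(Z, Z), mul(SZ, add(mul(SZ, SSZ), Z)))))))
  →23  S(S(S(S(add(Z, mul(SZ, add(mul(SZ, SSZ), Z)))))))
  →24  S(S(S(S(mul(SZ, add(mul(SZ, SSZ), Z))))))
  →25  S(S(S(S(add(add(mul(SZ, SSZ), Z), mul(Z, add(mul(SZ, SSZ), Z)))))))
  →26  S(S(S(S(add(add(add(SSZ, mul(Z, SSZ)), Z), mul(Z, add(mul(SZ, SSZ), Z)))))))
  →27  S(S(S(S(add(add(S(add(SZ, mul(Z, SSZ))), Z), mul(Z, add(mul(SZ, SSZ), Z)))))))
  →28  S(S(S(S(add(S(add(add(SZ, mul(Z, SSZ)), Z)), mul(Z, add(mul(SZ, SSZ), Z)))))))
  →29  S(S(S(S(S(add(add(add(SZ, mul(Z, SSZ)), Z), mul(Z, add(mul(SZ, SSZ), Z))))))))
  →30  S(S(S(S(S(add(add(S(add(Z, mul(Z, SSZ))), Z), mul(Z, add(mul(SZ, SSZ), Z))))))))
  →31  S(S(S(S(S(add(S(add(add(Z, mul(Z, SSZ)), Z)), mul(Z, add(mul(SZ, SSZ), Z))))))))
  →32  S(S(S(S(S(S(add(add(add(Z, mul(Z, SSZ)), Z), mul(Z, add(mul(SZ, SSZ), Z)))))))))
  →33  S(S(S(S(S(S(add(add(mul(Z, SSZ), Z), mul(Z, add(mul(SZ, SSZ), Z)))))))))
  →34  S(S(S(S(S(S(add(add(Z, Z), mul(Z, add(mul(SZ, SSZ), Z)))))))))
  →35  S(S(S(S(S(S(add(Z, mul(Z, add(mul(SZ, SSZ), Z)))))))))
  →36  S(S(S(S(S(S(mul(Z, add(mul(SZ, SSZ), Z))))))))
  →37  S^6(Z)

Term B:
  start: mul(SSZ, add(SSSZ, Z))
  →1  add(add(SSSZ, Z), mul(SZ, add(SSSZ, Z)))
  →2  add(S(add(SSZ, Z)), mul(SZ, add(SSSZ, Z)))
  →3  S(add(add(SSZ, Z), mul(SZ, add(SSSZ, Z))))
  →4  S(add(S(add(SZ, Z)), mul(SZ, add(SSSZ, Z))))
  →5  S(S(add(add(SZ, Z), mul(SZ, add(SSSZ, Z)))))
  →6  S(S(add(S(add(Z, Z)), mul(SZ, add(SSSZ, Z)))))
  →7  S(S(S(add(add(Z, Z), mul(SZ, add(SSSZ, Z))))))
  →8  S(S(S(add(Z, mul(SZ, add(SSSZ, Z))))))
  →9  S(S(S(mul(SZ, add(SSSZ, Z)))))
  →10  S(S(S(add(add(SSSZ, Z), mul(Z, add(SSSZ, Z))))))
  →11  S(S(S(add(S(add(SSZ, Z)), mul(Z, add(SSSZ, Z))))))
  →12  S(S(S(S(add(add(SSZ, Z), mul(Z, add(SSSZ, Z)))))))
  →13  S(S(S(S(add(S(add(SZ, Z)), mul(Z, add(SSSZ, Z)))))))
  →14  S(S(S(S(S(add(add(SZ, Z), mul(Z, add(SSSZ, Z))))))))
  →15  S(S(S(S(S(add(S(add(Z, Z)), mul(Z, add(SSSZ, Z))))))))
  →16  S(S(S(S(S(S(add(add(Z, Z), mul(Z, add(SSSZ, Z)))))))))
  →17  S(S(S(S(S(S(add(Z, mul(Z, add(SSSZ, Z)))))))))
  →18  S(S(S(S(S(S(mul(Z, add(SSSZ, Z))))))))
  →19  S^6(Z)

Answer: SAME — A ⇓ S^6(Z), B ⇓ S^6(Z)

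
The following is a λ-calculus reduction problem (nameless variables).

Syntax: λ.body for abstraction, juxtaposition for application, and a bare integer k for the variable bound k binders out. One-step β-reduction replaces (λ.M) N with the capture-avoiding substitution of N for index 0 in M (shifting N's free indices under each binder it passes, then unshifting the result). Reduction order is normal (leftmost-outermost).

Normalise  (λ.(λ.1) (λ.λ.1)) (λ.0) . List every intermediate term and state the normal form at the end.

  start: (λ.(λ.1) (λ.λ.1)) (λ.0)
  step 1: (λ.λ.0) (λ.λ.1)
  step 2: λ.0

Answer: normal form = λ.0  (in 2 steps)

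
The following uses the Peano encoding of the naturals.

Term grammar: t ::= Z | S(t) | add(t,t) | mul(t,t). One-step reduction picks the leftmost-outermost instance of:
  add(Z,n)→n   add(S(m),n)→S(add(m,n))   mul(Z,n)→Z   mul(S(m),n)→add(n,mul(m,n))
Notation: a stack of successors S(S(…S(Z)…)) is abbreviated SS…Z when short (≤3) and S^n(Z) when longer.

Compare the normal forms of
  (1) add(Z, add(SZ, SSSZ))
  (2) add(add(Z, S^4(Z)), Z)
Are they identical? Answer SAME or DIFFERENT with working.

Term A:
  start: add(Z, add(SZ, SSSZ))
  step 1: add(SZ, SSSZ)
  step 2: S(add(Z, SSSZ))
  step 3: S^4(Z)

Term B:
  start: add(add(Z, S^4(Z)), Z)
  step 1: add(S^4(Z), Z)
  step 2: S(add(SSSZ, Z))
  step 3: S(S(add(SSZ, Z)))
  step 4: S(S(S(add(SZ, Z))))
  step 5: S(S(S(S(add(Z, Z)))))
  step 6: S^4(Z)

Answer: SAME — A ⇓ S^4(Z), B ⇓ S^4(Z)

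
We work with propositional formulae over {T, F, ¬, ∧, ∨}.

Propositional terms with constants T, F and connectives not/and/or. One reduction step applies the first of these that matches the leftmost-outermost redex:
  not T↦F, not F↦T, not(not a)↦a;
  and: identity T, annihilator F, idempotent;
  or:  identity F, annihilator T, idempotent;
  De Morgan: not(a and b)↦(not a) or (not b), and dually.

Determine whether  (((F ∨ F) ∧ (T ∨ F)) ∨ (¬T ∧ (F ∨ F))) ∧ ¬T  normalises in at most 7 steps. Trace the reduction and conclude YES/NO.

  start: (((F ∨ F) ∧ (T ∨ F)) ∨ (¬T ∧ (F ∨ F))) ∧ ¬T
  step 1: ((F ∧ (T ∨ F)) ∨ (¬T ∧ (F ∨ F))) ∧ ¬T
  step 2: (F ∨ (¬T ∧ (F ∨ F))) ∧ ¬T
  step 3: (¬T ∧ (F ∨ F)) ∧ ¬T
  step 4: (F ∧ (F ∨ F)) ∧ ¬T
  step 5: F ∧ ¬T
  step 6: F

Answer: YES — reaches normal form F in 6 ≤ 7 steps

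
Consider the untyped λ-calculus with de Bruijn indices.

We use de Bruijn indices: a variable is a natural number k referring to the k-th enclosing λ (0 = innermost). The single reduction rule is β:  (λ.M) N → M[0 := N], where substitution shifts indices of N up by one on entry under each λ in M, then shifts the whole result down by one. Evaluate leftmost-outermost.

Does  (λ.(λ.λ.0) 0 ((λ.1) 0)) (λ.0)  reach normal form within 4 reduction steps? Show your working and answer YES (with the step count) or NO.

Answer: YES — reaches normal form λ.0 in 4 ≤ 4 steps

Working:
  start: (λ.(λ.λ.0) 0 ((λ.1) 0)) (λ.0)
  →1  (λ.λ.0) (λ.0) ((λ.λ.0) (λ.0))
  →2  (λ.0) ((λ.λ.0) (λ.0))
  →3  (λ.λ.0) (λ.0)
  →4  λ.0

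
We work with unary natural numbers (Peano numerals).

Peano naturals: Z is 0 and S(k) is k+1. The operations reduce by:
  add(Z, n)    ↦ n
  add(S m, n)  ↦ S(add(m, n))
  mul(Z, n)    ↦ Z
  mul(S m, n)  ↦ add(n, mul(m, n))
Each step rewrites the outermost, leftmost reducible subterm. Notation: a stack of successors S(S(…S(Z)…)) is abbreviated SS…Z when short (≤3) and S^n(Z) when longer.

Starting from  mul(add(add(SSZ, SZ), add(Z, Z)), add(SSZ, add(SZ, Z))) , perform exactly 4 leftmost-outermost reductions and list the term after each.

  start: mul(add(add(SSZ, SZ), add(Z, Z)), add(SSZ, add(SZ, Z)))
  [1] mul(add(S(add(SZ, SZ)), add(Z, Z)), add(SSZ, add(SZ, Z)))
  [2] mul(S(add(add(SZ, SZ), add(Z, Z))), add(SSZ, add(SZ, Z)))
  [3] add(add(SSZ, add(SZ, Z)), mul(add(add(SZ, SZ), add(Z, Z)), add(SSZ, add(SZ, Z))))
  [4] add(S(add(SZ, add(SZ, Z))), mul(add(add(SZ, SZ), add(Z, Z)), add(SSZ, add(SZ, Z))))

Answer: after 4 steps: add(S(add(SZ, add(SZ, Z))), mul(add(add(SZ, SZ), add(Z, Z)), add(SSZ, add(SZ, Z))))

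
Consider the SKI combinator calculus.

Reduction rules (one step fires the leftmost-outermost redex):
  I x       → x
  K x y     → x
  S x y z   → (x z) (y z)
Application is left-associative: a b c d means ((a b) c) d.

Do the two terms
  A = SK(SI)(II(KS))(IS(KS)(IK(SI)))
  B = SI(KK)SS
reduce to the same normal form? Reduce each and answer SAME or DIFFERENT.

Answer: DIFFERENT — A ⇓ S, B ⇓ SKS

Derivation:
Term A:
  start: SK(SI)(II(KS))(IS(KS)(IK(SI)))
  [1] K(II(KS))(SI(II(KS)))(IS(KS)(IK(SI)))
  [2] II(KS)(IS(KS)(IK(SI)))
  [3] I(KS)(IS(KS)(IK(SI)))
  [4] KS(IS(KS)(IK(SI)))
  [5] S

Term B:
  start: SI(KK)SS
  [1] IS(KKS)S
  [2] S(KKS)S
  [3] SKS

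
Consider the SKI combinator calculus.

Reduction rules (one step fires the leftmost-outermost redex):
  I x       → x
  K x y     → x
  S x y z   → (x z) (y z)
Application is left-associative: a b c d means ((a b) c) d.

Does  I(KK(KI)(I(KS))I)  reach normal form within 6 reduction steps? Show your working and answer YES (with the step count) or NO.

  start: I(KK(KI)(I(KS))I)
  [1] KK(KI)(I(KS))I
  [2] K(I(KS))I
  [3] I(KS)
  [4] KS

Answer: YES — reaches normal form KS in 4 ≤ 6 steps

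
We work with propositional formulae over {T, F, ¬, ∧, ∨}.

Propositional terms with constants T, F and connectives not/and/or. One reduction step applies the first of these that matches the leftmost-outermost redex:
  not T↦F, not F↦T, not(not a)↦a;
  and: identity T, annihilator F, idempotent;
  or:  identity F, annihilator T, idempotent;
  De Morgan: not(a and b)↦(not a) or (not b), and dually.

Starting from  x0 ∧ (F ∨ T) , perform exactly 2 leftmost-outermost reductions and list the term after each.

  start: x0 ∧ (F ∨ T)
  [1] x0 ∧ T
  [2] x0

Answer: after 2 steps: x0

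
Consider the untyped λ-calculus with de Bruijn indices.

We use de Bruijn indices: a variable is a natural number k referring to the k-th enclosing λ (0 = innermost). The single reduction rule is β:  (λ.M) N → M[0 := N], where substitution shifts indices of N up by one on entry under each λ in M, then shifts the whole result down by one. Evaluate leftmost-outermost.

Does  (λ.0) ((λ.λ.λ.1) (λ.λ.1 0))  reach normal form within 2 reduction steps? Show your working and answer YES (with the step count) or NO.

Answer: YES — reaches normal form λ.λ.1 in 2 ≤ 2 steps

Derivation:
  start: (λ.0) ((λ.λ.λ.1) (λ.λ.1 0))
  [1] (λ.λ.λ.1) (λ.λ.1 0)
  [2] λ.λ.1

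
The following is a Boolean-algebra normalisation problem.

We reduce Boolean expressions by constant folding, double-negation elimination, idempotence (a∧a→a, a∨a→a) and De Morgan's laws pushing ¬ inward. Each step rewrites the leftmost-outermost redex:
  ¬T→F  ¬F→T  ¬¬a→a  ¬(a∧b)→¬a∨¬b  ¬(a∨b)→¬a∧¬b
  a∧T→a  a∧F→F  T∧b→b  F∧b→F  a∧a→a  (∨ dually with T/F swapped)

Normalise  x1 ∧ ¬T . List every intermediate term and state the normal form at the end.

  start: x1 ∧ ¬T
  →1  x1 ∧ F
  →2  F

Answer: normal form = F  (in 2 steps)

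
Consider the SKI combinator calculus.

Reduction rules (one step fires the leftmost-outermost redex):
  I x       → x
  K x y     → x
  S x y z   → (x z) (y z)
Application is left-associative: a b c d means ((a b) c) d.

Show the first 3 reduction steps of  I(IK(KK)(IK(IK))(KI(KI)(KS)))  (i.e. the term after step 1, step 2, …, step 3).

  start: I(IK(KK)(IK(IK))(KI(KI)(KS)))
  step 1: IK(KK)(IK(IK))(KI(KI)(KS))
  step 2: K(KK)(IK(IK))(KI(KI)(KS))
  step 3: KK(KI(KI)(KS))

Answer: after 3 steps: KK(KI(KI)(KS))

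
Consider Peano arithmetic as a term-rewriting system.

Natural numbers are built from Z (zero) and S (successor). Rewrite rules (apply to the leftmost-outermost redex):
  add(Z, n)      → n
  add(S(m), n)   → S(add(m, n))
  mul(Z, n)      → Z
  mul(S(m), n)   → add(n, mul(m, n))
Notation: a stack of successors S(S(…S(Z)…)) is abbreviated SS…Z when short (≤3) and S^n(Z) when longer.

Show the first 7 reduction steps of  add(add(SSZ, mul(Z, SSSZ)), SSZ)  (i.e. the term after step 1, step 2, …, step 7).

Answer: after 7 steps: S^4(Z)

Reduction:
  start: add(add(SSZ, mul(Z, SSSZ)), SSZ)
  [1] add(S(add(SZ, mul(Z, SSSZ))), SSZ)
  [2] S(add(add(SZ, mul(Z, SSSZ)), SSZ))
  [3] S(add(S(add(Z, mul(Z, SSSZ))), SSZ))
  [4] S(S(add(add(Z, mul(Z, SSSZ)), SSZ)))
  [5] S(S(add(mul(Z, SSSZ), SSZ)))
  [6] S(S(add(Z, SSZ)))
  [7] S^4(Z)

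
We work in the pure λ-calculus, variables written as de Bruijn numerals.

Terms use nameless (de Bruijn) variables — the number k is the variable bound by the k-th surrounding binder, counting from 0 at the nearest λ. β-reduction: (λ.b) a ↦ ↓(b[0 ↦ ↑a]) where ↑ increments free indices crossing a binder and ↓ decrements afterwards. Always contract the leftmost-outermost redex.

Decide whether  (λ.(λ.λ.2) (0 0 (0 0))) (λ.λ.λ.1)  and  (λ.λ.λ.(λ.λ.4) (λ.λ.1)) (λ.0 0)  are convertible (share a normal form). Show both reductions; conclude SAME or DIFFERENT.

Term A:
  start: (λ.(λ.λ.2) (0 0 (0 0))) (λ.λ.λ.1)
  [1] (λ.λ.λ.λ.λ.1) ((λ.λ.λ.1) (λ.λ.λ.1) ((λ.λ.λ.1) (λ.λ.λ.1)))
  [2] λ.λ.λ.λ.1

Term B:
  start: (λ.λ.λ.(λ.λ.4) (λ.λ.1)) (λ.0 0)
  [1] λ.λ.(λ.λ.λ.0 0) (λ.λ.1)
  [2] λ.λ.λ.λ.0 0

Answer: DIFFERENT — A ⇓ λ.λ.λ.λ.1, B ⇓ λ.λ.λ.λ.0 0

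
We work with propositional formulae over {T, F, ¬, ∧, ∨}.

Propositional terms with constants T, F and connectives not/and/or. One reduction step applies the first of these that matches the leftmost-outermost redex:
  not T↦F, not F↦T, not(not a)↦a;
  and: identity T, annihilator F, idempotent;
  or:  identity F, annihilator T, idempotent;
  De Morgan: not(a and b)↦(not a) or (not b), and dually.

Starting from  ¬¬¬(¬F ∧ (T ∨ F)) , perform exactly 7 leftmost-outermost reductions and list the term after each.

Answer: after 7 steps: F

Working:
  start: ¬¬¬(¬F ∧ (T ∨ F))
  [1] ¬(¬F ∧ (T ∨ F))
  [2] ¬¬F ∨ ¬(T ∨ F)
  [3] F ∨ ¬(T ∨ F)
  [4] ¬(T ∨ F)
  [5] ¬T ∧ ¬F
  [6] F ∧ ¬F
  [7] F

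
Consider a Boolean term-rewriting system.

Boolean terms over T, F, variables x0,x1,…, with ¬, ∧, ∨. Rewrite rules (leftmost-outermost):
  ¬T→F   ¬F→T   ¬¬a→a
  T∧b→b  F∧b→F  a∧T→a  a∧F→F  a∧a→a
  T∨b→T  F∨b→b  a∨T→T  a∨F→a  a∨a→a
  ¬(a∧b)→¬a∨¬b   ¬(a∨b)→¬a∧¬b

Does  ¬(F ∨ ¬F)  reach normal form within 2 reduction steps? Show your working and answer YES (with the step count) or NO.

Answer: NO — after 2 steps the term is T ∧ ¬¬F, not yet normal

Reduction:
  start: ¬(F ∨ ¬F)
  step 1: ¬F ∧ ¬¬F
  step 2: T ∧ ¬¬F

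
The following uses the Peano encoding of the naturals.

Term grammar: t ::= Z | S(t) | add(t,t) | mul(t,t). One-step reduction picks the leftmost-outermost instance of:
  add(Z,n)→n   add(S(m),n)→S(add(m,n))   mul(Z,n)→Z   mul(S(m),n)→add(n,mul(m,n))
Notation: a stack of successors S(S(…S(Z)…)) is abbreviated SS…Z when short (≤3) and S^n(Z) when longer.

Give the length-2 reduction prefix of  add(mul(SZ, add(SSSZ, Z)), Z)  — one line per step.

  start: add(mul(SZ, add(SSSZ, Z)), Z)
  →1  add(add(add(SSSZ, Z), mul(Z, add(SSSZ, Z))), Z)
  →2  add(add(S(add(SSZ, Z)), mul(Z, add(SSSZ, Z))), Z)

Answer: after 2 steps: add(add(S(add(SSZ, Z)), mul(Z, add(SSSZ, Z))), Z)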